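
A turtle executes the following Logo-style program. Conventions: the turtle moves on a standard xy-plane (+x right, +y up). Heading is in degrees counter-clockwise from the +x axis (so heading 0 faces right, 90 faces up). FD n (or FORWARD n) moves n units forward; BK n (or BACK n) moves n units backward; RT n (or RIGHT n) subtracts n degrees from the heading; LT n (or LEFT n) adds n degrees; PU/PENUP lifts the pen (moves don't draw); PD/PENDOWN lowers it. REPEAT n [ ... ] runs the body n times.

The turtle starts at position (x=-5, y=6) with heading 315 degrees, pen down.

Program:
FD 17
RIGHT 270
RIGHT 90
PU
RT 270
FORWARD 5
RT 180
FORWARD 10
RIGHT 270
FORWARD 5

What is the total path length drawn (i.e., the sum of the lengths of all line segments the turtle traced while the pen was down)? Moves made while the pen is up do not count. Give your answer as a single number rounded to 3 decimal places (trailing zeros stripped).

Executing turtle program step by step:
Start: pos=(-5,6), heading=315, pen down
FD 17: (-5,6) -> (7.021,-6.021) [heading=315, draw]
RT 270: heading 315 -> 45
RT 90: heading 45 -> 315
PU: pen up
RT 270: heading 315 -> 45
FD 5: (7.021,-6.021) -> (10.556,-2.485) [heading=45, move]
RT 180: heading 45 -> 225
FD 10: (10.556,-2.485) -> (3.485,-9.556) [heading=225, move]
RT 270: heading 225 -> 315
FD 5: (3.485,-9.556) -> (7.021,-13.092) [heading=315, move]
Final: pos=(7.021,-13.092), heading=315, 1 segment(s) drawn

Segment lengths:
  seg 1: (-5,6) -> (7.021,-6.021), length = 17
Total = 17

Answer: 17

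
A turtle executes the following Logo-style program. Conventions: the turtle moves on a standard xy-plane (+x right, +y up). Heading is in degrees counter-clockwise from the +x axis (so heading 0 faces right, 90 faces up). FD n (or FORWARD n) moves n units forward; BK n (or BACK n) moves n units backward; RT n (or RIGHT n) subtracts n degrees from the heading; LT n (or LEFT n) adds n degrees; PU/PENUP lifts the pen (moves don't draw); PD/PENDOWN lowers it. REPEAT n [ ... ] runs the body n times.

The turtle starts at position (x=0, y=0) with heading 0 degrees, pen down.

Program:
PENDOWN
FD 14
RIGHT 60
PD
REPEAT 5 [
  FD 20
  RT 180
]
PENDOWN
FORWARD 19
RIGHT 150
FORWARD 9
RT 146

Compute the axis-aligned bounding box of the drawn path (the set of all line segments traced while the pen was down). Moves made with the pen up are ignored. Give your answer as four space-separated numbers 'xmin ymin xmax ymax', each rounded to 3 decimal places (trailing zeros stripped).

Executing turtle program step by step:
Start: pos=(0,0), heading=0, pen down
PD: pen down
FD 14: (0,0) -> (14,0) [heading=0, draw]
RT 60: heading 0 -> 300
PD: pen down
REPEAT 5 [
  -- iteration 1/5 --
  FD 20: (14,0) -> (24,-17.321) [heading=300, draw]
  RT 180: heading 300 -> 120
  -- iteration 2/5 --
  FD 20: (24,-17.321) -> (14,0) [heading=120, draw]
  RT 180: heading 120 -> 300
  -- iteration 3/5 --
  FD 20: (14,0) -> (24,-17.321) [heading=300, draw]
  RT 180: heading 300 -> 120
  -- iteration 4/5 --
  FD 20: (24,-17.321) -> (14,0) [heading=120, draw]
  RT 180: heading 120 -> 300
  -- iteration 5/5 --
  FD 20: (14,0) -> (24,-17.321) [heading=300, draw]
  RT 180: heading 300 -> 120
]
PD: pen down
FD 19: (24,-17.321) -> (14.5,-0.866) [heading=120, draw]
RT 150: heading 120 -> 330
FD 9: (14.5,-0.866) -> (22.294,-5.366) [heading=330, draw]
RT 146: heading 330 -> 184
Final: pos=(22.294,-5.366), heading=184, 8 segment(s) drawn

Segment endpoints: x in {0, 14, 14, 14, 14.5, 22.294, 24, 24}, y in {-17.321, -17.321, -5.366, -0.866, 0, 0, 0}
xmin=0, ymin=-17.321, xmax=24, ymax=0

Answer: 0 -17.321 24 0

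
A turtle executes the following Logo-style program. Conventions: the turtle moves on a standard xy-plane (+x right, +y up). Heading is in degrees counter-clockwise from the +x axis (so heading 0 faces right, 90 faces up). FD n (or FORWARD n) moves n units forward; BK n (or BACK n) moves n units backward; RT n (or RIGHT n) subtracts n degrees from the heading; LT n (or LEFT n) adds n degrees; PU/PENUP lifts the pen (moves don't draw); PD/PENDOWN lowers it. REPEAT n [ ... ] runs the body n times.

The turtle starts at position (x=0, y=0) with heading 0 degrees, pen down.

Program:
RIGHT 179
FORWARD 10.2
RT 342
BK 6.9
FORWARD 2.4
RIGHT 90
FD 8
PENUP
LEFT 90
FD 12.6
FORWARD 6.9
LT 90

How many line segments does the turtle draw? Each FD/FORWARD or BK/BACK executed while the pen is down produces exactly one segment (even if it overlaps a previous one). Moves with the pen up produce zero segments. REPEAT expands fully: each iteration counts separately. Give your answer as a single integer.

Answer: 4

Derivation:
Executing turtle program step by step:
Start: pos=(0,0), heading=0, pen down
RT 179: heading 0 -> 181
FD 10.2: (0,0) -> (-10.198,-0.178) [heading=181, draw]
RT 342: heading 181 -> 199
BK 6.9: (-10.198,-0.178) -> (-3.674,2.068) [heading=199, draw]
FD 2.4: (-3.674,2.068) -> (-5.944,1.287) [heading=199, draw]
RT 90: heading 199 -> 109
FD 8: (-5.944,1.287) -> (-8.548,8.851) [heading=109, draw]
PU: pen up
LT 90: heading 109 -> 199
FD 12.6: (-8.548,8.851) -> (-20.462,4.749) [heading=199, move]
FD 6.9: (-20.462,4.749) -> (-26.986,2.503) [heading=199, move]
LT 90: heading 199 -> 289
Final: pos=(-26.986,2.503), heading=289, 4 segment(s) drawn
Segments drawn: 4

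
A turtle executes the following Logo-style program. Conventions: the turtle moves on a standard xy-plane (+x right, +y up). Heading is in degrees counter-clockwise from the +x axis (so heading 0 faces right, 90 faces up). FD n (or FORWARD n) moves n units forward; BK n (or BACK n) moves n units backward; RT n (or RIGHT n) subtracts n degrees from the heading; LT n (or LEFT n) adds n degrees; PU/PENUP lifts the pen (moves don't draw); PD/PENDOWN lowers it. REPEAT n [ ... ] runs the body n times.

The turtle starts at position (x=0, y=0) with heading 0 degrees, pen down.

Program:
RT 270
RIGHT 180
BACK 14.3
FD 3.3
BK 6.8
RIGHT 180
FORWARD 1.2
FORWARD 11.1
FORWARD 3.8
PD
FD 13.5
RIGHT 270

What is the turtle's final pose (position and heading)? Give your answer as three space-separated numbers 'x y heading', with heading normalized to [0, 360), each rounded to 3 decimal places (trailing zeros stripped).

Answer: 0 47.4 180

Derivation:
Executing turtle program step by step:
Start: pos=(0,0), heading=0, pen down
RT 270: heading 0 -> 90
RT 180: heading 90 -> 270
BK 14.3: (0,0) -> (0,14.3) [heading=270, draw]
FD 3.3: (0,14.3) -> (0,11) [heading=270, draw]
BK 6.8: (0,11) -> (0,17.8) [heading=270, draw]
RT 180: heading 270 -> 90
FD 1.2: (0,17.8) -> (0,19) [heading=90, draw]
FD 11.1: (0,19) -> (0,30.1) [heading=90, draw]
FD 3.8: (0,30.1) -> (0,33.9) [heading=90, draw]
PD: pen down
FD 13.5: (0,33.9) -> (0,47.4) [heading=90, draw]
RT 270: heading 90 -> 180
Final: pos=(0,47.4), heading=180, 7 segment(s) drawn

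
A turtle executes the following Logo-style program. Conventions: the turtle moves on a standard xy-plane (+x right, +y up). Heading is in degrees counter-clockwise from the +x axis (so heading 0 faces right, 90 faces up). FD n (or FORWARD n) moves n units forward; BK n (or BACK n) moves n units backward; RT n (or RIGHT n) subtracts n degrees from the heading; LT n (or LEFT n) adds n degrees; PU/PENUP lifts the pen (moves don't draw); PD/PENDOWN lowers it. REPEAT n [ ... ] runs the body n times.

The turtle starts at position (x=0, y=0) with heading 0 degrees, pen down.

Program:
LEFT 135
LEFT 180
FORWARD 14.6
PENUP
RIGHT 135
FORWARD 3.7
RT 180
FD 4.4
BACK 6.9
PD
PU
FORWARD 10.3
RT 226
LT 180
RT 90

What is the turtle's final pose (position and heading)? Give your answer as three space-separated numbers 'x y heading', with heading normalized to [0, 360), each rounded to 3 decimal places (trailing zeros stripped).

Answer: 14.424 -10.324 224

Derivation:
Executing turtle program step by step:
Start: pos=(0,0), heading=0, pen down
LT 135: heading 0 -> 135
LT 180: heading 135 -> 315
FD 14.6: (0,0) -> (10.324,-10.324) [heading=315, draw]
PU: pen up
RT 135: heading 315 -> 180
FD 3.7: (10.324,-10.324) -> (6.624,-10.324) [heading=180, move]
RT 180: heading 180 -> 0
FD 4.4: (6.624,-10.324) -> (11.024,-10.324) [heading=0, move]
BK 6.9: (11.024,-10.324) -> (4.124,-10.324) [heading=0, move]
PD: pen down
PU: pen up
FD 10.3: (4.124,-10.324) -> (14.424,-10.324) [heading=0, move]
RT 226: heading 0 -> 134
LT 180: heading 134 -> 314
RT 90: heading 314 -> 224
Final: pos=(14.424,-10.324), heading=224, 1 segment(s) drawn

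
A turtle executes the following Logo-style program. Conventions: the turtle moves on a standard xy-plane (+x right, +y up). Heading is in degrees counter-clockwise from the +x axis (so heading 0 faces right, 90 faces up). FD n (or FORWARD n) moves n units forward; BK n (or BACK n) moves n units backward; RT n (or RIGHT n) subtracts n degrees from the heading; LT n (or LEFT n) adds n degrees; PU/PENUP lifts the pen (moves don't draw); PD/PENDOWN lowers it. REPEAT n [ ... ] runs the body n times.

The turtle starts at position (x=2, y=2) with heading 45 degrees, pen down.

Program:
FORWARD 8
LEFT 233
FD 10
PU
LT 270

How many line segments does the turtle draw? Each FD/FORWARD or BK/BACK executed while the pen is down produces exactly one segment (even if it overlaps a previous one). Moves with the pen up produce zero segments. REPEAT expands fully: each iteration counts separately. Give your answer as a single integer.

Executing turtle program step by step:
Start: pos=(2,2), heading=45, pen down
FD 8: (2,2) -> (7.657,7.657) [heading=45, draw]
LT 233: heading 45 -> 278
FD 10: (7.657,7.657) -> (9.049,-2.246) [heading=278, draw]
PU: pen up
LT 270: heading 278 -> 188
Final: pos=(9.049,-2.246), heading=188, 2 segment(s) drawn
Segments drawn: 2

Answer: 2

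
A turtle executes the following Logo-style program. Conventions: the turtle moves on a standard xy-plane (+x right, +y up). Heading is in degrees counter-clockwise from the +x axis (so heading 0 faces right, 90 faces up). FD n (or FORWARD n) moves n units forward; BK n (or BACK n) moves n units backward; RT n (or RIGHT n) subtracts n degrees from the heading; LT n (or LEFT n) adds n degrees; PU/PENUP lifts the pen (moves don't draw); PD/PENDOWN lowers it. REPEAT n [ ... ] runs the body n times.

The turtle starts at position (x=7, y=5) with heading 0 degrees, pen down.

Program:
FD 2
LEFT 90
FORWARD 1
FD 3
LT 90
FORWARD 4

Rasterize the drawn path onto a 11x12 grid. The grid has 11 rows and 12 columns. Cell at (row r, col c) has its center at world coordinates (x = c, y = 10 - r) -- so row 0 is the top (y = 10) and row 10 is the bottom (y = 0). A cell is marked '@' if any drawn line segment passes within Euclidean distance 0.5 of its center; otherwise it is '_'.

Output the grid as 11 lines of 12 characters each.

Segment 0: (7,5) -> (9,5)
Segment 1: (9,5) -> (9,6)
Segment 2: (9,6) -> (9,9)
Segment 3: (9,9) -> (5,9)

Answer: ____________
_____@@@@@__
_________@__
_________@__
_________@__
_______@@@__
____________
____________
____________
____________
____________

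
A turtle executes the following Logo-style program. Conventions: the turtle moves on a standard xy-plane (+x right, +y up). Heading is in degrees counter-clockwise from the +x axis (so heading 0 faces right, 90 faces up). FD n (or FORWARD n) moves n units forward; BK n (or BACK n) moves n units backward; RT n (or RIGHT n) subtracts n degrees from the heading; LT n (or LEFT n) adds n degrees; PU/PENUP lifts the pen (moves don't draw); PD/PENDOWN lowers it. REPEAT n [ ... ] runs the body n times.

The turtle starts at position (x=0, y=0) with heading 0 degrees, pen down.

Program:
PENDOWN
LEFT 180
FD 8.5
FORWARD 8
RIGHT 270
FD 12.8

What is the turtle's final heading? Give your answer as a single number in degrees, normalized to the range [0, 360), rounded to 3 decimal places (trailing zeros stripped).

Executing turtle program step by step:
Start: pos=(0,0), heading=0, pen down
PD: pen down
LT 180: heading 0 -> 180
FD 8.5: (0,0) -> (-8.5,0) [heading=180, draw]
FD 8: (-8.5,0) -> (-16.5,0) [heading=180, draw]
RT 270: heading 180 -> 270
FD 12.8: (-16.5,0) -> (-16.5,-12.8) [heading=270, draw]
Final: pos=(-16.5,-12.8), heading=270, 3 segment(s) drawn

Answer: 270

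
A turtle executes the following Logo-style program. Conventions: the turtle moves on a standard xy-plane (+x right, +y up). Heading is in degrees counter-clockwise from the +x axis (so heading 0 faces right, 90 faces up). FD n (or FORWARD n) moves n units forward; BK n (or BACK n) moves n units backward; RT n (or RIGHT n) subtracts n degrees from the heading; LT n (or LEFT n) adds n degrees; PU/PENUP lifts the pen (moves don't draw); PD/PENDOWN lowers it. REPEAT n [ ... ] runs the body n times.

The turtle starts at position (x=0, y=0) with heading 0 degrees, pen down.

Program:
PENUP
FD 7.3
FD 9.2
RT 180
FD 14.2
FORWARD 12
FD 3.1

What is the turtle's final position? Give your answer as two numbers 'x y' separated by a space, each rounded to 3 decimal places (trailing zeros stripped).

Answer: -12.8 0

Derivation:
Executing turtle program step by step:
Start: pos=(0,0), heading=0, pen down
PU: pen up
FD 7.3: (0,0) -> (7.3,0) [heading=0, move]
FD 9.2: (7.3,0) -> (16.5,0) [heading=0, move]
RT 180: heading 0 -> 180
FD 14.2: (16.5,0) -> (2.3,0) [heading=180, move]
FD 12: (2.3,0) -> (-9.7,0) [heading=180, move]
FD 3.1: (-9.7,0) -> (-12.8,0) [heading=180, move]
Final: pos=(-12.8,0), heading=180, 0 segment(s) drawn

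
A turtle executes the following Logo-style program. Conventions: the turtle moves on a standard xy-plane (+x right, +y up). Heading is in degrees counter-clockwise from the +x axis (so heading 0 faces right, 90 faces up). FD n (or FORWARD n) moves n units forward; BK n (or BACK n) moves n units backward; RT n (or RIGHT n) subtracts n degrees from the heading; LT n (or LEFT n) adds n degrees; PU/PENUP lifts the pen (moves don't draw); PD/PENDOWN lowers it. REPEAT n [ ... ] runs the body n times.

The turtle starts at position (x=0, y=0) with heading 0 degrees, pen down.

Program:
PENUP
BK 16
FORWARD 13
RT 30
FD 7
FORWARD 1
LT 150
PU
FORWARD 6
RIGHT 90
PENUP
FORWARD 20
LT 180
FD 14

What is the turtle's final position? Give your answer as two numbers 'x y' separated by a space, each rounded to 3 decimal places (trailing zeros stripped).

Answer: 6.124 4.196

Derivation:
Executing turtle program step by step:
Start: pos=(0,0), heading=0, pen down
PU: pen up
BK 16: (0,0) -> (-16,0) [heading=0, move]
FD 13: (-16,0) -> (-3,0) [heading=0, move]
RT 30: heading 0 -> 330
FD 7: (-3,0) -> (3.062,-3.5) [heading=330, move]
FD 1: (3.062,-3.5) -> (3.928,-4) [heading=330, move]
LT 150: heading 330 -> 120
PU: pen up
FD 6: (3.928,-4) -> (0.928,1.196) [heading=120, move]
RT 90: heading 120 -> 30
PU: pen up
FD 20: (0.928,1.196) -> (18.249,11.196) [heading=30, move]
LT 180: heading 30 -> 210
FD 14: (18.249,11.196) -> (6.124,4.196) [heading=210, move]
Final: pos=(6.124,4.196), heading=210, 0 segment(s) drawn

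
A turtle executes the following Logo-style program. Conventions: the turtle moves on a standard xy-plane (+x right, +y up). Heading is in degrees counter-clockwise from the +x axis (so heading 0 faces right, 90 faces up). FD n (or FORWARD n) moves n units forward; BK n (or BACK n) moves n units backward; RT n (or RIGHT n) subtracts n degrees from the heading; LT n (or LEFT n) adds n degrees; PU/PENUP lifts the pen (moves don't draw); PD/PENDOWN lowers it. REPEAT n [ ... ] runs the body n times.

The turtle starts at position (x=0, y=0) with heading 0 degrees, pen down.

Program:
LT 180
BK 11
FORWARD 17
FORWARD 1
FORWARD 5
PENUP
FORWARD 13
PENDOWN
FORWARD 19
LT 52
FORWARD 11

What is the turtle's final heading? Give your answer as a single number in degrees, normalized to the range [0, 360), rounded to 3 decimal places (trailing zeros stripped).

Answer: 232

Derivation:
Executing turtle program step by step:
Start: pos=(0,0), heading=0, pen down
LT 180: heading 0 -> 180
BK 11: (0,0) -> (11,0) [heading=180, draw]
FD 17: (11,0) -> (-6,0) [heading=180, draw]
FD 1: (-6,0) -> (-7,0) [heading=180, draw]
FD 5: (-7,0) -> (-12,0) [heading=180, draw]
PU: pen up
FD 13: (-12,0) -> (-25,0) [heading=180, move]
PD: pen down
FD 19: (-25,0) -> (-44,0) [heading=180, draw]
LT 52: heading 180 -> 232
FD 11: (-44,0) -> (-50.772,-8.668) [heading=232, draw]
Final: pos=(-50.772,-8.668), heading=232, 6 segment(s) drawn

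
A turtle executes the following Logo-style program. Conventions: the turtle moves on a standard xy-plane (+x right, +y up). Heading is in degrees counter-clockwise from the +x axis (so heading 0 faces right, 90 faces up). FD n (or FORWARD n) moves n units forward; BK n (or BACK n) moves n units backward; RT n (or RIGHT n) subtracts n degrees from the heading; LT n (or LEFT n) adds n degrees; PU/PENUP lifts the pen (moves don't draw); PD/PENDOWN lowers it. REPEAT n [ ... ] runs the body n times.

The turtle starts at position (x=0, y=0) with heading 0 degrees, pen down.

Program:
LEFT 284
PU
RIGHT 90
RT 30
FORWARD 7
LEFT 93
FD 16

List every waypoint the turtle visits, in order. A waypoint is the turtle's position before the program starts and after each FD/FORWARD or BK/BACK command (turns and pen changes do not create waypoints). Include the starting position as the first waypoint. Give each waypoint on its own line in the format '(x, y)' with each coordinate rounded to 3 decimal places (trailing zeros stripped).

Executing turtle program step by step:
Start: pos=(0,0), heading=0, pen down
LT 284: heading 0 -> 284
PU: pen up
RT 90: heading 284 -> 194
RT 30: heading 194 -> 164
FD 7: (0,0) -> (-6.729,1.929) [heading=164, move]
LT 93: heading 164 -> 257
FD 16: (-6.729,1.929) -> (-10.328,-13.66) [heading=257, move]
Final: pos=(-10.328,-13.66), heading=257, 0 segment(s) drawn
Waypoints (3 total):
(0, 0)
(-6.729, 1.929)
(-10.328, -13.66)

Answer: (0, 0)
(-6.729, 1.929)
(-10.328, -13.66)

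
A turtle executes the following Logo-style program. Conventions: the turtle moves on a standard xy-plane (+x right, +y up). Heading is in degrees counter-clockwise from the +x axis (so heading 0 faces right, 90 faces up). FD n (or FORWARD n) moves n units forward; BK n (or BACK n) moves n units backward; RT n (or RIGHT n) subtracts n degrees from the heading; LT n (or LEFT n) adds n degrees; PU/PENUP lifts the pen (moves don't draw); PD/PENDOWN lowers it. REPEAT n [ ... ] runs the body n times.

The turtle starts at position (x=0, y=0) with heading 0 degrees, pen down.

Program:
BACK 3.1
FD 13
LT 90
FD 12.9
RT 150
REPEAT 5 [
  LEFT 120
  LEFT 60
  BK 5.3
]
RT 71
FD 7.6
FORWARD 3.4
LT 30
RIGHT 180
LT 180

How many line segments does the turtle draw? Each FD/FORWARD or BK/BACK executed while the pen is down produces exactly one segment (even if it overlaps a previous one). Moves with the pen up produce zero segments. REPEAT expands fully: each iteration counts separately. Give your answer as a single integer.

Executing turtle program step by step:
Start: pos=(0,0), heading=0, pen down
BK 3.1: (0,0) -> (-3.1,0) [heading=0, draw]
FD 13: (-3.1,0) -> (9.9,0) [heading=0, draw]
LT 90: heading 0 -> 90
FD 12.9: (9.9,0) -> (9.9,12.9) [heading=90, draw]
RT 150: heading 90 -> 300
REPEAT 5 [
  -- iteration 1/5 --
  LT 120: heading 300 -> 60
  LT 60: heading 60 -> 120
  BK 5.3: (9.9,12.9) -> (12.55,8.31) [heading=120, draw]
  -- iteration 2/5 --
  LT 120: heading 120 -> 240
  LT 60: heading 240 -> 300
  BK 5.3: (12.55,8.31) -> (9.9,12.9) [heading=300, draw]
  -- iteration 3/5 --
  LT 120: heading 300 -> 60
  LT 60: heading 60 -> 120
  BK 5.3: (9.9,12.9) -> (12.55,8.31) [heading=120, draw]
  -- iteration 4/5 --
  LT 120: heading 120 -> 240
  LT 60: heading 240 -> 300
  BK 5.3: (12.55,8.31) -> (9.9,12.9) [heading=300, draw]
  -- iteration 5/5 --
  LT 120: heading 300 -> 60
  LT 60: heading 60 -> 120
  BK 5.3: (9.9,12.9) -> (12.55,8.31) [heading=120, draw]
]
RT 71: heading 120 -> 49
FD 7.6: (12.55,8.31) -> (17.536,14.046) [heading=49, draw]
FD 3.4: (17.536,14.046) -> (19.767,16.612) [heading=49, draw]
LT 30: heading 49 -> 79
RT 180: heading 79 -> 259
LT 180: heading 259 -> 79
Final: pos=(19.767,16.612), heading=79, 10 segment(s) drawn
Segments drawn: 10

Answer: 10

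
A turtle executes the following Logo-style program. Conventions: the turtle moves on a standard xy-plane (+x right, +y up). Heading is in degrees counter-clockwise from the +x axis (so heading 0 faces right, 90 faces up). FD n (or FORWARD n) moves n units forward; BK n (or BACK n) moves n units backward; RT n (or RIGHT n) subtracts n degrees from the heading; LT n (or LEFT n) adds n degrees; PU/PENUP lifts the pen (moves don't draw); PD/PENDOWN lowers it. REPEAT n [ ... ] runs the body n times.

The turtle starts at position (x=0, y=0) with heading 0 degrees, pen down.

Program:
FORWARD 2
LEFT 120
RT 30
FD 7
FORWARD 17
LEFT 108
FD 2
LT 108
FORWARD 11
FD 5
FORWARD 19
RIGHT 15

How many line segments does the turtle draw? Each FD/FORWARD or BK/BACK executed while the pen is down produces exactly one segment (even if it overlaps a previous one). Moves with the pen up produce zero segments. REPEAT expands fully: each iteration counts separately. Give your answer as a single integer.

Executing turtle program step by step:
Start: pos=(0,0), heading=0, pen down
FD 2: (0,0) -> (2,0) [heading=0, draw]
LT 120: heading 0 -> 120
RT 30: heading 120 -> 90
FD 7: (2,0) -> (2,7) [heading=90, draw]
FD 17: (2,7) -> (2,24) [heading=90, draw]
LT 108: heading 90 -> 198
FD 2: (2,24) -> (0.098,23.382) [heading=198, draw]
LT 108: heading 198 -> 306
FD 11: (0.098,23.382) -> (6.564,14.483) [heading=306, draw]
FD 5: (6.564,14.483) -> (9.502,10.438) [heading=306, draw]
FD 19: (9.502,10.438) -> (20.67,-4.934) [heading=306, draw]
RT 15: heading 306 -> 291
Final: pos=(20.67,-4.934), heading=291, 7 segment(s) drawn
Segments drawn: 7

Answer: 7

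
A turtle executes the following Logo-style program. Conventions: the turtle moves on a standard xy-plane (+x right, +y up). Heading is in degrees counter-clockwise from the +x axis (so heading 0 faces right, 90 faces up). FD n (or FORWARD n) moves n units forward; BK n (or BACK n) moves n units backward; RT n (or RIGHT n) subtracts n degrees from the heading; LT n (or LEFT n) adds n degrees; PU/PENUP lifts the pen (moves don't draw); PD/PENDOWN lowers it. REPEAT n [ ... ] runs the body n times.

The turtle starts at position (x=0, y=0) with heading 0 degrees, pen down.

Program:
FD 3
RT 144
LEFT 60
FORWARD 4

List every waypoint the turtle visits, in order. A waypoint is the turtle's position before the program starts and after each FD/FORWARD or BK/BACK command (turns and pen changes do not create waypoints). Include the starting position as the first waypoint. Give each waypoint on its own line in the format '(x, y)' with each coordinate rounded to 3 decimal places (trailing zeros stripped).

Executing turtle program step by step:
Start: pos=(0,0), heading=0, pen down
FD 3: (0,0) -> (3,0) [heading=0, draw]
RT 144: heading 0 -> 216
LT 60: heading 216 -> 276
FD 4: (3,0) -> (3.418,-3.978) [heading=276, draw]
Final: pos=(3.418,-3.978), heading=276, 2 segment(s) drawn
Waypoints (3 total):
(0, 0)
(3, 0)
(3.418, -3.978)

Answer: (0, 0)
(3, 0)
(3.418, -3.978)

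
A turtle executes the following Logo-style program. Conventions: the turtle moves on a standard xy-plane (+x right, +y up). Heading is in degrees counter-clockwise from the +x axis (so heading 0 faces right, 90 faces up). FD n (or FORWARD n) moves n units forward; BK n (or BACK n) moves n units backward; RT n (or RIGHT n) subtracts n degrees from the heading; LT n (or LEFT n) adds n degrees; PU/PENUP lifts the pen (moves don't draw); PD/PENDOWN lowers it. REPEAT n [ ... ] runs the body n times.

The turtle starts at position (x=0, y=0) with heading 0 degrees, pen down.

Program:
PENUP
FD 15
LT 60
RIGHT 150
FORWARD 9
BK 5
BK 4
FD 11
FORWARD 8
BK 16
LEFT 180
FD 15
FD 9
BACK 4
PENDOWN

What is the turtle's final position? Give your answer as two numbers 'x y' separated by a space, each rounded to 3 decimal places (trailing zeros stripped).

Answer: 15 17

Derivation:
Executing turtle program step by step:
Start: pos=(0,0), heading=0, pen down
PU: pen up
FD 15: (0,0) -> (15,0) [heading=0, move]
LT 60: heading 0 -> 60
RT 150: heading 60 -> 270
FD 9: (15,0) -> (15,-9) [heading=270, move]
BK 5: (15,-9) -> (15,-4) [heading=270, move]
BK 4: (15,-4) -> (15,0) [heading=270, move]
FD 11: (15,0) -> (15,-11) [heading=270, move]
FD 8: (15,-11) -> (15,-19) [heading=270, move]
BK 16: (15,-19) -> (15,-3) [heading=270, move]
LT 180: heading 270 -> 90
FD 15: (15,-3) -> (15,12) [heading=90, move]
FD 9: (15,12) -> (15,21) [heading=90, move]
BK 4: (15,21) -> (15,17) [heading=90, move]
PD: pen down
Final: pos=(15,17), heading=90, 0 segment(s) drawn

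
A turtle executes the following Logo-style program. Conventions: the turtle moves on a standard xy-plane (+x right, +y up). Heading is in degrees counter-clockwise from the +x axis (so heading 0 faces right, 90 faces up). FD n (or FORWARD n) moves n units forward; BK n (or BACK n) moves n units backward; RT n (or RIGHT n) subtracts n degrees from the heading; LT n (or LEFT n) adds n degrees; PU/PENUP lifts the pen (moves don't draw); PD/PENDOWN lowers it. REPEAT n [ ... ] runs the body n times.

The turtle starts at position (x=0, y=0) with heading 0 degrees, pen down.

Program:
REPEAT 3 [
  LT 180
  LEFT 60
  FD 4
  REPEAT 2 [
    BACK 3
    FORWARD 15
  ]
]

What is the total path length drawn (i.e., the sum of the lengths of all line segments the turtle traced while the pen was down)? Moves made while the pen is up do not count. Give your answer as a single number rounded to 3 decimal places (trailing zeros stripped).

Executing turtle program step by step:
Start: pos=(0,0), heading=0, pen down
REPEAT 3 [
  -- iteration 1/3 --
  LT 180: heading 0 -> 180
  LT 60: heading 180 -> 240
  FD 4: (0,0) -> (-2,-3.464) [heading=240, draw]
  REPEAT 2 [
    -- iteration 1/2 --
    BK 3: (-2,-3.464) -> (-0.5,-0.866) [heading=240, draw]
    FD 15: (-0.5,-0.866) -> (-8,-13.856) [heading=240, draw]
    -- iteration 2/2 --
    BK 3: (-8,-13.856) -> (-6.5,-11.258) [heading=240, draw]
    FD 15: (-6.5,-11.258) -> (-14,-24.249) [heading=240, draw]
  ]
  -- iteration 2/3 --
  LT 180: heading 240 -> 60
  LT 60: heading 60 -> 120
  FD 4: (-14,-24.249) -> (-16,-20.785) [heading=120, draw]
  REPEAT 2 [
    -- iteration 1/2 --
    BK 3: (-16,-20.785) -> (-14.5,-23.383) [heading=120, draw]
    FD 15: (-14.5,-23.383) -> (-22,-10.392) [heading=120, draw]
    -- iteration 2/2 --
    BK 3: (-22,-10.392) -> (-20.5,-12.99) [heading=120, draw]
    FD 15: (-20.5,-12.99) -> (-28,0) [heading=120, draw]
  ]
  -- iteration 3/3 --
  LT 180: heading 120 -> 300
  LT 60: heading 300 -> 0
  FD 4: (-28,0) -> (-24,0) [heading=0, draw]
  REPEAT 2 [
    -- iteration 1/2 --
    BK 3: (-24,0) -> (-27,0) [heading=0, draw]
    FD 15: (-27,0) -> (-12,0) [heading=0, draw]
    -- iteration 2/2 --
    BK 3: (-12,0) -> (-15,0) [heading=0, draw]
    FD 15: (-15,0) -> (0,0) [heading=0, draw]
  ]
]
Final: pos=(0,0), heading=0, 15 segment(s) drawn

Segment lengths:
  seg 1: (0,0) -> (-2,-3.464), length = 4
  seg 2: (-2,-3.464) -> (-0.5,-0.866), length = 3
  seg 3: (-0.5,-0.866) -> (-8,-13.856), length = 15
  seg 4: (-8,-13.856) -> (-6.5,-11.258), length = 3
  seg 5: (-6.5,-11.258) -> (-14,-24.249), length = 15
  seg 6: (-14,-24.249) -> (-16,-20.785), length = 4
  seg 7: (-16,-20.785) -> (-14.5,-23.383), length = 3
  seg 8: (-14.5,-23.383) -> (-22,-10.392), length = 15
  seg 9: (-22,-10.392) -> (-20.5,-12.99), length = 3
  seg 10: (-20.5,-12.99) -> (-28,0), length = 15
  seg 11: (-28,0) -> (-24,0), length = 4
  seg 12: (-24,0) -> (-27,0), length = 3
  seg 13: (-27,0) -> (-12,0), length = 15
  seg 14: (-12,0) -> (-15,0), length = 3
  seg 15: (-15,0) -> (0,0), length = 15
Total = 120

Answer: 120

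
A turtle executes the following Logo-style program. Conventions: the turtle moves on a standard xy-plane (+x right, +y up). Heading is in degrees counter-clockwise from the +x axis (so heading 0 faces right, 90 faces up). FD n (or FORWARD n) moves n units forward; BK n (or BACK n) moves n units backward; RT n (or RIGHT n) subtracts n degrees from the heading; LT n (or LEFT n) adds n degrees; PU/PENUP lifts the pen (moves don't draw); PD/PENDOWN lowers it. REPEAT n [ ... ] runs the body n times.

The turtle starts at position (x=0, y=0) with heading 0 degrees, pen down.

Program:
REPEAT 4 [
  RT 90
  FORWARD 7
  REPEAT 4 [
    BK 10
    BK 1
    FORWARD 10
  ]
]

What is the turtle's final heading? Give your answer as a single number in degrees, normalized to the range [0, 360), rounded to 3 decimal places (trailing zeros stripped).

Executing turtle program step by step:
Start: pos=(0,0), heading=0, pen down
REPEAT 4 [
  -- iteration 1/4 --
  RT 90: heading 0 -> 270
  FD 7: (0,0) -> (0,-7) [heading=270, draw]
  REPEAT 4 [
    -- iteration 1/4 --
    BK 10: (0,-7) -> (0,3) [heading=270, draw]
    BK 1: (0,3) -> (0,4) [heading=270, draw]
    FD 10: (0,4) -> (0,-6) [heading=270, draw]
    -- iteration 2/4 --
    BK 10: (0,-6) -> (0,4) [heading=270, draw]
    BK 1: (0,4) -> (0,5) [heading=270, draw]
    FD 10: (0,5) -> (0,-5) [heading=270, draw]
    -- iteration 3/4 --
    BK 10: (0,-5) -> (0,5) [heading=270, draw]
    BK 1: (0,5) -> (0,6) [heading=270, draw]
    FD 10: (0,6) -> (0,-4) [heading=270, draw]
    -- iteration 4/4 --
    BK 10: (0,-4) -> (0,6) [heading=270, draw]
    BK 1: (0,6) -> (0,7) [heading=270, draw]
    FD 10: (0,7) -> (0,-3) [heading=270, draw]
  ]
  -- iteration 2/4 --
  RT 90: heading 270 -> 180
  FD 7: (0,-3) -> (-7,-3) [heading=180, draw]
  REPEAT 4 [
    -- iteration 1/4 --
    BK 10: (-7,-3) -> (3,-3) [heading=180, draw]
    BK 1: (3,-3) -> (4,-3) [heading=180, draw]
    FD 10: (4,-3) -> (-6,-3) [heading=180, draw]
    -- iteration 2/4 --
    BK 10: (-6,-3) -> (4,-3) [heading=180, draw]
    BK 1: (4,-3) -> (5,-3) [heading=180, draw]
    FD 10: (5,-3) -> (-5,-3) [heading=180, draw]
    -- iteration 3/4 --
    BK 10: (-5,-3) -> (5,-3) [heading=180, draw]
    BK 1: (5,-3) -> (6,-3) [heading=180, draw]
    FD 10: (6,-3) -> (-4,-3) [heading=180, draw]
    -- iteration 4/4 --
    BK 10: (-4,-3) -> (6,-3) [heading=180, draw]
    BK 1: (6,-3) -> (7,-3) [heading=180, draw]
    FD 10: (7,-3) -> (-3,-3) [heading=180, draw]
  ]
  -- iteration 3/4 --
  RT 90: heading 180 -> 90
  FD 7: (-3,-3) -> (-3,4) [heading=90, draw]
  REPEAT 4 [
    -- iteration 1/4 --
    BK 10: (-3,4) -> (-3,-6) [heading=90, draw]
    BK 1: (-3,-6) -> (-3,-7) [heading=90, draw]
    FD 10: (-3,-7) -> (-3,3) [heading=90, draw]
    -- iteration 2/4 --
    BK 10: (-3,3) -> (-3,-7) [heading=90, draw]
    BK 1: (-3,-7) -> (-3,-8) [heading=90, draw]
    FD 10: (-3,-8) -> (-3,2) [heading=90, draw]
    -- iteration 3/4 --
    BK 10: (-3,2) -> (-3,-8) [heading=90, draw]
    BK 1: (-3,-8) -> (-3,-9) [heading=90, draw]
    FD 10: (-3,-9) -> (-3,1) [heading=90, draw]
    -- iteration 4/4 --
    BK 10: (-3,1) -> (-3,-9) [heading=90, draw]
    BK 1: (-3,-9) -> (-3,-10) [heading=90, draw]
    FD 10: (-3,-10) -> (-3,0) [heading=90, draw]
  ]
  -- iteration 4/4 --
  RT 90: heading 90 -> 0
  FD 7: (-3,0) -> (4,0) [heading=0, draw]
  REPEAT 4 [
    -- iteration 1/4 --
    BK 10: (4,0) -> (-6,0) [heading=0, draw]
    BK 1: (-6,0) -> (-7,0) [heading=0, draw]
    FD 10: (-7,0) -> (3,0) [heading=0, draw]
    -- iteration 2/4 --
    BK 10: (3,0) -> (-7,0) [heading=0, draw]
    BK 1: (-7,0) -> (-8,0) [heading=0, draw]
    FD 10: (-8,0) -> (2,0) [heading=0, draw]
    -- iteration 3/4 --
    BK 10: (2,0) -> (-8,0) [heading=0, draw]
    BK 1: (-8,0) -> (-9,0) [heading=0, draw]
    FD 10: (-9,0) -> (1,0) [heading=0, draw]
    -- iteration 4/4 --
    BK 10: (1,0) -> (-9,0) [heading=0, draw]
    BK 1: (-9,0) -> (-10,0) [heading=0, draw]
    FD 10: (-10,0) -> (0,0) [heading=0, draw]
  ]
]
Final: pos=(0,0), heading=0, 52 segment(s) drawn

Answer: 0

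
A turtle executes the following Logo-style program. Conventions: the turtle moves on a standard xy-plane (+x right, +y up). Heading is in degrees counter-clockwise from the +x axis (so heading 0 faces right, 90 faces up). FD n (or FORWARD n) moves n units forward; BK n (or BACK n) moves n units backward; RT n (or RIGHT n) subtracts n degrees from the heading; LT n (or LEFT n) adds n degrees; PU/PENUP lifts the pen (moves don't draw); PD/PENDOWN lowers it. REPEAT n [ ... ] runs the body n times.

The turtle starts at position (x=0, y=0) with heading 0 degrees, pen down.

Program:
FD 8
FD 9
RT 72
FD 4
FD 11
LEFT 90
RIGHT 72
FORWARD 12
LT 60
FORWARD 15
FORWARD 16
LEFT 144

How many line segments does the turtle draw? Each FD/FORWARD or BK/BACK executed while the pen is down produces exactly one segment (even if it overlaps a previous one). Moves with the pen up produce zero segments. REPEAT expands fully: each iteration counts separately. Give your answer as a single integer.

Answer: 7

Derivation:
Executing turtle program step by step:
Start: pos=(0,0), heading=0, pen down
FD 8: (0,0) -> (8,0) [heading=0, draw]
FD 9: (8,0) -> (17,0) [heading=0, draw]
RT 72: heading 0 -> 288
FD 4: (17,0) -> (18.236,-3.804) [heading=288, draw]
FD 11: (18.236,-3.804) -> (21.635,-14.266) [heading=288, draw]
LT 90: heading 288 -> 18
RT 72: heading 18 -> 306
FD 12: (21.635,-14.266) -> (28.689,-23.974) [heading=306, draw]
LT 60: heading 306 -> 6
FD 15: (28.689,-23.974) -> (43.607,-22.406) [heading=6, draw]
FD 16: (43.607,-22.406) -> (59.519,-20.734) [heading=6, draw]
LT 144: heading 6 -> 150
Final: pos=(59.519,-20.734), heading=150, 7 segment(s) drawn
Segments drawn: 7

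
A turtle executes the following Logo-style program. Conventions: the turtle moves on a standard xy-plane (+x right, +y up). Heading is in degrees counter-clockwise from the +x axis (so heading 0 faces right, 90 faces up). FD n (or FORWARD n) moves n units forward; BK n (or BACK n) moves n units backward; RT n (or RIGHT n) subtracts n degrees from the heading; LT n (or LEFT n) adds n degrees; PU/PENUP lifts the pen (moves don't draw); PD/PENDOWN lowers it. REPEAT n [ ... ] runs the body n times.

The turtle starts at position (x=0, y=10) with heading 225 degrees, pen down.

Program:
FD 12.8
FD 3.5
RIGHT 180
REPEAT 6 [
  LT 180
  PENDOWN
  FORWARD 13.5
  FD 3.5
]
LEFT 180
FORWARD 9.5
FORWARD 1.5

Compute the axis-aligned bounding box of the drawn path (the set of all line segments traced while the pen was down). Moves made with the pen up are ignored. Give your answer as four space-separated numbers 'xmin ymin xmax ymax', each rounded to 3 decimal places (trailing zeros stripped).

Answer: -23.547 -13.547 0 10

Derivation:
Executing turtle program step by step:
Start: pos=(0,10), heading=225, pen down
FD 12.8: (0,10) -> (-9.051,0.949) [heading=225, draw]
FD 3.5: (-9.051,0.949) -> (-11.526,-1.526) [heading=225, draw]
RT 180: heading 225 -> 45
REPEAT 6 [
  -- iteration 1/6 --
  LT 180: heading 45 -> 225
  PD: pen down
  FD 13.5: (-11.526,-1.526) -> (-21.072,-11.072) [heading=225, draw]
  FD 3.5: (-21.072,-11.072) -> (-23.547,-13.547) [heading=225, draw]
  -- iteration 2/6 --
  LT 180: heading 225 -> 45
  PD: pen down
  FD 13.5: (-23.547,-13.547) -> (-14.001,-4.001) [heading=45, draw]
  FD 3.5: (-14.001,-4.001) -> (-11.526,-1.526) [heading=45, draw]
  -- iteration 3/6 --
  LT 180: heading 45 -> 225
  PD: pen down
  FD 13.5: (-11.526,-1.526) -> (-21.072,-11.072) [heading=225, draw]
  FD 3.5: (-21.072,-11.072) -> (-23.547,-13.547) [heading=225, draw]
  -- iteration 4/6 --
  LT 180: heading 225 -> 45
  PD: pen down
  FD 13.5: (-23.547,-13.547) -> (-14.001,-4.001) [heading=45, draw]
  FD 3.5: (-14.001,-4.001) -> (-11.526,-1.526) [heading=45, draw]
  -- iteration 5/6 --
  LT 180: heading 45 -> 225
  PD: pen down
  FD 13.5: (-11.526,-1.526) -> (-21.072,-11.072) [heading=225, draw]
  FD 3.5: (-21.072,-11.072) -> (-23.547,-13.547) [heading=225, draw]
  -- iteration 6/6 --
  LT 180: heading 225 -> 45
  PD: pen down
  FD 13.5: (-23.547,-13.547) -> (-14.001,-4.001) [heading=45, draw]
  FD 3.5: (-14.001,-4.001) -> (-11.526,-1.526) [heading=45, draw]
]
LT 180: heading 45 -> 225
FD 9.5: (-11.526,-1.526) -> (-18.243,-8.243) [heading=225, draw]
FD 1.5: (-18.243,-8.243) -> (-19.304,-9.304) [heading=225, draw]
Final: pos=(-19.304,-9.304), heading=225, 16 segment(s) drawn

Segment endpoints: x in {-23.547, -23.547, -21.072, -21.072, -19.304, -18.243, -14.001, -14.001, -11.526, -11.526, -11.526, -9.051, 0}, y in {-13.547, -13.547, -13.547, -11.072, -11.072, -9.304, -8.243, -4.001, -4.001, -4.001, -1.526, -1.526, -1.526, 0.949, 10}
xmin=-23.547, ymin=-13.547, xmax=0, ymax=10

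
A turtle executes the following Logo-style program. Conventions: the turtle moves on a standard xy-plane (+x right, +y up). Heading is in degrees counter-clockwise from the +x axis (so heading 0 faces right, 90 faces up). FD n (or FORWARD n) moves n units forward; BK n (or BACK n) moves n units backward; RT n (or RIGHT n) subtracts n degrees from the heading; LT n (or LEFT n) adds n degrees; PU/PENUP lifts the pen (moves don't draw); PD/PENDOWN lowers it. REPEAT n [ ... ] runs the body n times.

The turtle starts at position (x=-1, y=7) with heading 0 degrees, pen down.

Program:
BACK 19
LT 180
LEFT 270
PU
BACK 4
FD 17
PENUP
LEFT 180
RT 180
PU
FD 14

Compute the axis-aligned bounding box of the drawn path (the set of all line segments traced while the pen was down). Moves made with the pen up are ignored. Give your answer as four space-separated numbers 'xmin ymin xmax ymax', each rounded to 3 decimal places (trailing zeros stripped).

Executing turtle program step by step:
Start: pos=(-1,7), heading=0, pen down
BK 19: (-1,7) -> (-20,7) [heading=0, draw]
LT 180: heading 0 -> 180
LT 270: heading 180 -> 90
PU: pen up
BK 4: (-20,7) -> (-20,3) [heading=90, move]
FD 17: (-20,3) -> (-20,20) [heading=90, move]
PU: pen up
LT 180: heading 90 -> 270
RT 180: heading 270 -> 90
PU: pen up
FD 14: (-20,20) -> (-20,34) [heading=90, move]
Final: pos=(-20,34), heading=90, 1 segment(s) drawn

Segment endpoints: x in {-20, -1}, y in {7}
xmin=-20, ymin=7, xmax=-1, ymax=7

Answer: -20 7 -1 7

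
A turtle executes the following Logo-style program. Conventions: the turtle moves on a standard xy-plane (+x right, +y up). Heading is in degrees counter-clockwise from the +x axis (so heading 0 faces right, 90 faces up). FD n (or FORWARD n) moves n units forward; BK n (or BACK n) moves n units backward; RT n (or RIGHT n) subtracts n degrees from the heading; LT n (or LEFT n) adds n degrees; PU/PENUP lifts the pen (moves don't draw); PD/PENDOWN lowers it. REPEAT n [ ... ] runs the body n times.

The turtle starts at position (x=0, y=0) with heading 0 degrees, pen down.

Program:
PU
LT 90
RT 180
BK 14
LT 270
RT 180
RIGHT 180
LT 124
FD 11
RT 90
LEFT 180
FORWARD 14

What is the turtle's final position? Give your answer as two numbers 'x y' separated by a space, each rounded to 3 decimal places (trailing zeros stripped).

Executing turtle program step by step:
Start: pos=(0,0), heading=0, pen down
PU: pen up
LT 90: heading 0 -> 90
RT 180: heading 90 -> 270
BK 14: (0,0) -> (0,14) [heading=270, move]
LT 270: heading 270 -> 180
RT 180: heading 180 -> 0
RT 180: heading 0 -> 180
LT 124: heading 180 -> 304
FD 11: (0,14) -> (6.151,4.881) [heading=304, move]
RT 90: heading 304 -> 214
LT 180: heading 214 -> 34
FD 14: (6.151,4.881) -> (17.758,12.709) [heading=34, move]
Final: pos=(17.758,12.709), heading=34, 0 segment(s) drawn

Answer: 17.758 12.709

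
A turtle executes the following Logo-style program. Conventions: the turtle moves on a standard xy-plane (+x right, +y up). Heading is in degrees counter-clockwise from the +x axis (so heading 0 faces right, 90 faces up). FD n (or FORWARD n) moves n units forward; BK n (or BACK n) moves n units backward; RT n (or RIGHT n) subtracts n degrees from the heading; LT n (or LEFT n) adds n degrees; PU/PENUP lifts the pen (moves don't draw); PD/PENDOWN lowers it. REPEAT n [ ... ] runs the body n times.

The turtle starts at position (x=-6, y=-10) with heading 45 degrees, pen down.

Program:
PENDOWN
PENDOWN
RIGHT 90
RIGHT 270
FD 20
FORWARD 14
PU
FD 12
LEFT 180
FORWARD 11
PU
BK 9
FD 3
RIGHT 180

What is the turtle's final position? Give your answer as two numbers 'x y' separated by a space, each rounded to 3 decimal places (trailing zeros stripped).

Answer: 22.991 18.991

Derivation:
Executing turtle program step by step:
Start: pos=(-6,-10), heading=45, pen down
PD: pen down
PD: pen down
RT 90: heading 45 -> 315
RT 270: heading 315 -> 45
FD 20: (-6,-10) -> (8.142,4.142) [heading=45, draw]
FD 14: (8.142,4.142) -> (18.042,14.042) [heading=45, draw]
PU: pen up
FD 12: (18.042,14.042) -> (26.527,22.527) [heading=45, move]
LT 180: heading 45 -> 225
FD 11: (26.527,22.527) -> (18.749,14.749) [heading=225, move]
PU: pen up
BK 9: (18.749,14.749) -> (25.113,21.113) [heading=225, move]
FD 3: (25.113,21.113) -> (22.991,18.991) [heading=225, move]
RT 180: heading 225 -> 45
Final: pos=(22.991,18.991), heading=45, 2 segment(s) drawn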